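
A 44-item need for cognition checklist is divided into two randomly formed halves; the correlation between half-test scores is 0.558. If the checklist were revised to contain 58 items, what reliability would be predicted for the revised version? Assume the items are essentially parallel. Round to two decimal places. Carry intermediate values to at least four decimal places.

0.77

First correct the split-half correlation to full-test reliability: r_full = 2 × 0.558 / (1 + 0.558) ≈ 0.7163
Then adjust to 58 items: n = 58/44 = 1.3182
r_new = n·r_full / (1 + (n − 1)·r_full) = 0.9442 / 1.2279 ≈ 0.7690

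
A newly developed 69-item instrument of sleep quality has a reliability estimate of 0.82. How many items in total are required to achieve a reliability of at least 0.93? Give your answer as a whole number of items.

202

Invert Spearman-Brown to solve for n:
n = r*(1 − r) / [ r (1 − r*) ]
n = 0.93 × (1 − 0.82) / [ 0.82 × (1 − 0.93) ]
  = 0.1674 / 0.0574 = 2.9164
2.9164 × 69 = 201.23 → 202 items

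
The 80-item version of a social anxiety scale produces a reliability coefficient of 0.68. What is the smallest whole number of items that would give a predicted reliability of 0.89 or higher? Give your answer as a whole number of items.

Invert Spearman-Brown to solve for n:
n = r_target (1 − r_old) / [ r_old (1 − r_target) ]
n = [0.89 × 0.32] / [0.68 × 0.11]
  = 0.2848 / 0.0748 = 3.8075
So the test needs 3.8075 × 80 ≈ 304.60 items; rounding up, 305.

305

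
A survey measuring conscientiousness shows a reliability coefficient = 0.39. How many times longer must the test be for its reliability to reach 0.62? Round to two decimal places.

Rearranging the Spearman-Brown formula for n,
n = r*(1 − r) / [ r (1 − r*) ]
n = 0.62 × (1 − 0.39) / [ 0.39 × (1 − 0.62) ]
  = 0.3782 / 0.1482 = 2.5520

2.55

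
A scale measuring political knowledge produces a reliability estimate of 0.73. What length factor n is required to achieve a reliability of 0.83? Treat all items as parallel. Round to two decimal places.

1.81

n = 0.83 × (1 − 0.73) / [ 0.73 × (1 − 0.83) ]
n = 0.2241 / 0.1241 ≈ 1.8058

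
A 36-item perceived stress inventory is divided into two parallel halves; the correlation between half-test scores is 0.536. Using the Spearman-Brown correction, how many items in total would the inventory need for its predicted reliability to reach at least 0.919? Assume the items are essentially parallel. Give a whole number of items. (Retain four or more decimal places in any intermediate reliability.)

177

r_full = 2(0.536)/(1 + 0.536) = 0.6979
Solve Spearman-Brown for n: n = 0.919(1 − 0.6979) / [0.6979(1 − 0.919)] = 4.9112
Required items = 4.9112 × 36 = 176.80, so 177 items.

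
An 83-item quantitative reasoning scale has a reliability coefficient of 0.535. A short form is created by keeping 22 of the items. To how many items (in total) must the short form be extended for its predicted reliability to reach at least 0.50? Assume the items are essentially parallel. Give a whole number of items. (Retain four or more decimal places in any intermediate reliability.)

73

First, r for the 22-item form: n = 22/83 = 0.2651, so r_22 = 0.2651·0.535/(1 + (0.2651 − 1)·0.535) = 0.2337
Then solve for n' with r_old = 0.2337, r_target = 0.50: n' = 0.50(1 − 0.2337)/[0.2337(1 − 0.50)] = 3.2790
Items = 3.2790 × 22 ≈ 72.14 → 73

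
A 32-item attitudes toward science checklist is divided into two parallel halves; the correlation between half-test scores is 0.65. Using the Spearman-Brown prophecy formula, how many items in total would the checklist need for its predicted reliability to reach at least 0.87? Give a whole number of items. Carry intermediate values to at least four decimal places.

Corrected full-test reliability: r_full = 2 × 0.65 / (1 + 0.65) ≈ 0.7879
n = r_tgt(1 − r_full) / [r_full(1 − r_tgt)] = 0.87 × 0.2121 / (0.7879 × 0.13) ≈ 1.8015
Required items = 1.8015 × 32 = 57.65, so 58 items.

58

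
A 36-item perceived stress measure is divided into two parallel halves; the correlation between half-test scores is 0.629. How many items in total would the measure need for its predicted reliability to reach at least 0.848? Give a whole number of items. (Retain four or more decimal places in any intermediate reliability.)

r_full = 2(0.629)/(1 + 0.629) = 0.7723
n = r_tgt(1 − r_full) / [r_full(1 − r_tgt)] = 0.848 × 0.2277 / (0.7723 × 0.152) ≈ 1.6449
Required items = 1.6449 × 36 = 59.22, so 60 items.

60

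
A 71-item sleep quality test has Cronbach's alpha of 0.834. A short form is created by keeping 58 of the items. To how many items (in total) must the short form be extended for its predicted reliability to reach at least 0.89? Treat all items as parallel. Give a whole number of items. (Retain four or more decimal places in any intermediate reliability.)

115

Short-form reliability: n = 58/71 = 0.8169; r_58 = n·r/(1+(n−1)r) ≈ 0.8041
Length factor from the short form to reach 0.89: n' = 0.89(1 − 0.8041) / [0.8041(1 − 0.89)] ≈ 1.9712
Total items = 1.9712 × 58 = 114.33, rounded up to 115.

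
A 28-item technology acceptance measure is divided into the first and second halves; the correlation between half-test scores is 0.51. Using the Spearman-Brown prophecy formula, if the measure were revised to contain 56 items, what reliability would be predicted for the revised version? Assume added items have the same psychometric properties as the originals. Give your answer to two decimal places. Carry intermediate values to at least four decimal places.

0.81

First correct the split-half correlation to full-test reliability: r_full = 2 × 0.51 / (1 + 0.51) ≈ 0.6755
Then adjust to 56 items: n = 56/28 = 2.0000
r_new = n·r_full / (1 + (n − 1)·r_full) = 1.3510 / 1.6755 ≈ 0.8063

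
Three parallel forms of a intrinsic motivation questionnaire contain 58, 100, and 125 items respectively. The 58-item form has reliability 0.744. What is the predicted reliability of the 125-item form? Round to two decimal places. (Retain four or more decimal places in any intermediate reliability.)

The 100-item form is not needed; work directly from the 58-item form with n = 125/58 = 2.1552.
r_{125} = n·r / (1 + (n − 1)·r) = 1.6035 / 1.8595 ≈ 0.8623

0.86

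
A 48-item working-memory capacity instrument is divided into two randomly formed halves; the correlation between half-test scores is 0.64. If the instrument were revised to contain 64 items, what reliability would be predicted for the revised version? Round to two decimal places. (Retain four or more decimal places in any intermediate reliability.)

0.83

Full-test reliability from the split-half r: r_full = 2(0.64)/(1 + 0.64) = 0.7805
Length factor from 48 to 64 items: n = 64/48 = 1.3333
r_new = n·r_full / (1 + (n − 1)·r_full) = 1.0406 / 1.2601 ≈ 0.8258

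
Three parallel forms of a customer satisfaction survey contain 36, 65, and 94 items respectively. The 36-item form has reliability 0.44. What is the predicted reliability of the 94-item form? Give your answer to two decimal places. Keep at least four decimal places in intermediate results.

0.67

Only the ratio of lengths matters: n = 94/36 = 2.6111
r_{94} = n·r / (1 + (n − 1)·r) = 1.1489 / 1.7089 ≈ 0.6723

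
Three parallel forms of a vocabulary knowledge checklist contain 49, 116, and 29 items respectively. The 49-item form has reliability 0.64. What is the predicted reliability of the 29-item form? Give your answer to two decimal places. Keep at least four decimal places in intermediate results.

Only the ratio of lengths matters: n = 29/49 = 0.5918
r_{29} = n·r / (1 + (n − 1)·r) = 0.3788 / 0.7388 ≈ 0.5127

0.51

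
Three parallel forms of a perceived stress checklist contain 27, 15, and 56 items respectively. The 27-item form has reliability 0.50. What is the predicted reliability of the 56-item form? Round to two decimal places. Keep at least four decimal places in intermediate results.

0.67

Only the ratio of lengths matters: n = 56/27 = 2.0741
r_{56} = n·r / (1 + (n − 1)·r) = 1.0371 / 1.5371 ≈ 0.6747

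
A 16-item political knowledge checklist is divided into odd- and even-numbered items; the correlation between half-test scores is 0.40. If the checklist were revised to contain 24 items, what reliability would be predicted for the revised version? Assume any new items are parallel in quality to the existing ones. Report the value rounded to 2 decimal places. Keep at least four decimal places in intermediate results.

First correct the split-half correlation to full-test reliability: r_full = 2 × 0.40 / (1 + 0.40) ≈ 0.5714
Length factor from 16 to 24 items: n = 24/16 = 1.5000
r_new = n·r_full / (1 + (n − 1)·r_full) = 0.8571 / 1.2857 ≈ 0.6666

0.67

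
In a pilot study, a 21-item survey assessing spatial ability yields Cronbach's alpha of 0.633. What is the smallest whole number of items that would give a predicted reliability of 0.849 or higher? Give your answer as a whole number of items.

Invert Spearman-Brown to solve for n:
n = r_target (1 − r_old) / [ r_old (1 − r_target) ]
n = [0.849 × 0.367] / [0.633 × 0.151]
n = 0.311583 / 0.095583 ≈ 3.2598
So the test needs 3.2598 × 21 ≈ 68.46 items; rounding up, 69.

69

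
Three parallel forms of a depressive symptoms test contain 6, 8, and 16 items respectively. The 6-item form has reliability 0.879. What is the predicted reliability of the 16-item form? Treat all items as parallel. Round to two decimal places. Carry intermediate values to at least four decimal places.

The 8-item form is not needed; work directly from the 6-item form with n = 16/6 = 2.6667.
r_{16} = n·r / (1 + (n − 1)·r) = 2.3440 / 2.4650 ≈ 0.9509

0.95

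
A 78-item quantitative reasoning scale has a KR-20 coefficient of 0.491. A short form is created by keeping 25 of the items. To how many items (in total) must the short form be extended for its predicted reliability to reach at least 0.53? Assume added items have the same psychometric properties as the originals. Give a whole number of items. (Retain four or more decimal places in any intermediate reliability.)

92

Short-form reliability: n = 25/78 = 0.3205; r_25 = n·r/(1+(n−1)r) ≈ 0.2362
Length factor from the short form to reach 0.53: n' = 0.53(1 − 0.2362) / [0.2362(1 − 0.53)] ≈ 3.6465
Items = 3.6465 × 25 ≈ 91.16 → 92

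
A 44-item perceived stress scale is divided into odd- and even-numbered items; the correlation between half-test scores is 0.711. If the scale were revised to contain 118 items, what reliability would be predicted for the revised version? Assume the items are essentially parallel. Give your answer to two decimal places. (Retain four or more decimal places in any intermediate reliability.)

First correct the split-half correlation to full-test reliability: r_full = 2 × 0.711 / (1 + 0.711) ≈ 0.8311
Then adjust to 118 items: n = 118/44 = 2.6818
r_new = n·r_full / (1 + (n − 1)·r_full) = 2.2288 / 2.3977 ≈ 0.9296

0.93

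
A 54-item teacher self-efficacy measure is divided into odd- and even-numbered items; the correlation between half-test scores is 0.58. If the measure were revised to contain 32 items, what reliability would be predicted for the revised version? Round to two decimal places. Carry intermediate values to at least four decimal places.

First correct the split-half correlation to full-test reliability: r_full = 2 × 0.58 / (1 + 0.58) ≈ 0.7342
Length factor from 54 to 32 items: n = 32/54 = 0.5926
r_new = n·r_full / (1 + (n − 1)·r_full) = 0.4351 / 0.7009 ≈ 0.6208

0.62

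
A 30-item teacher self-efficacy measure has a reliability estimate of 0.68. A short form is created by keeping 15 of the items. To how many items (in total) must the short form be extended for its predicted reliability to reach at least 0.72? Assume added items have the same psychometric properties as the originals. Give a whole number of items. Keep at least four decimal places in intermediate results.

Short-form reliability: n = 15/30 = 0.5000; r_15 = n·r/(1+(n−1)r) ≈ 0.5152
Length factor from the short form to reach 0.72: n' = 0.72(1 − 0.5152) / [0.5152(1 − 0.72)] ≈ 2.4197
Items = 2.4197 × 15 ≈ 36.30 → 37

37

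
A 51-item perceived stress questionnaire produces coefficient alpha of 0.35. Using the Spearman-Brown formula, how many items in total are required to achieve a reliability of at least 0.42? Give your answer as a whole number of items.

69

Invert Spearman-Brown to solve for n:
n = r_target (1 − r_old) / [ r_old (1 − r_target) ]
n = [0.42 × 0.65] / [0.35 × 0.58]
  = 0.2730 / 0.2030 = 1.3448
1.3448 × 51 = 68.58 → 69 items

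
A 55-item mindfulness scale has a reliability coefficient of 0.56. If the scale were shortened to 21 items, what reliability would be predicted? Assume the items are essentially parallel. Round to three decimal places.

n = 21/55 = 0.3818
Apply the Spearman-Brown prophecy formula, r' = nr / [1 + (n − 1)r]:
r_new = 0.3818·0.56 / [1 + (0.3818 − 1)·0.56]
     = 0.2138 / 0.6538 = 0.3270

0.327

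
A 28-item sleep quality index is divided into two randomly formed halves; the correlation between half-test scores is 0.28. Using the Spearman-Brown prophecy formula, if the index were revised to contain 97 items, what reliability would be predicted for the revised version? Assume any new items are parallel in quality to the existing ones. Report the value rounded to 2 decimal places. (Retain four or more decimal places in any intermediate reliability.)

Spearman-Brown correction (n = 2): r_full = 2·0.28/(1 + 0.28) = 0.4375
Length factor from 28 to 97 items: n = 97/28 = 3.4643
r_new = n·r_full / (1 + (n − 1)·r_full) = 1.5156 / 2.0781 ≈ 0.7293

0.73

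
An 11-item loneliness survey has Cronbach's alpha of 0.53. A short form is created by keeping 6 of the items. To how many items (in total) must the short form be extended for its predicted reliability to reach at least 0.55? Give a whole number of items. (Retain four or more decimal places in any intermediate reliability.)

12

First, r for the 6-item form: n = 6/11 = 0.5455, so r_6 = 0.5455·0.53/(1 + (0.5455 − 1)·0.53) = 0.3809
Then solve for n' with r_old = 0.3809, r_target = 0.55: n' = 0.55(1 − 0.3809)/[0.3809(1 − 0.55)] = 1.9866
Total items = 1.9866 × 6 = 11.92, rounded up to 12.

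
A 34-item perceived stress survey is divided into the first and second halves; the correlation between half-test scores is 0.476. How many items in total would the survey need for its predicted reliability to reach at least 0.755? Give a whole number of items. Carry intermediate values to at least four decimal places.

58

Corrected full-test reliability: r_full = 2 × 0.476 / (1 + 0.476) ≈ 0.6450
Solve Spearman-Brown for n: n = 0.755(1 − 0.6450) / [0.6450(1 − 0.755)] = 1.6961
Required items = 1.6961 × 34 = 57.67, so 58 items.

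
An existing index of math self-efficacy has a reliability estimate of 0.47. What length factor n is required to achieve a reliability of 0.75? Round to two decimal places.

Invert Spearman-Brown to solve for n:
n = r_target (1 − r_old) / [ r_old (1 − r_target) ]
n = [0.75 × 0.53] / [0.47 × 0.25]
n = 0.3975 / 0.1175 ≈ 3.3830

3.38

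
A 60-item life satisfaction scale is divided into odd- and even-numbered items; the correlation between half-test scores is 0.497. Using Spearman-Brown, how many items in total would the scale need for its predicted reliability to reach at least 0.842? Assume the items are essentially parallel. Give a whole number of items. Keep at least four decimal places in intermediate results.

r_full = 2(0.497)/(1 + 0.497) = 0.6640
Solve Spearman-Brown for n: n = 0.842(1 − 0.6640) / [0.6640(1 − 0.842)] = 2.6967
Items = 2.6967 × 60 ≈ 161.80 → 162

162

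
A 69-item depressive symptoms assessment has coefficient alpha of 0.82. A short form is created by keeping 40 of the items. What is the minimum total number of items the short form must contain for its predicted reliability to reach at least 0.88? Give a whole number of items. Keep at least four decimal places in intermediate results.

Short-form reliability: n = 40/69 = 0.5797; r_40 = n·r/(1+(n−1)r) ≈ 0.7253
Length factor from the short form to reach 0.88: n' = 0.88(1 − 0.7253) / [0.7253(1 − 0.88)] ≈ 2.7774
Total items = 2.7774 × 40 = 111.10, rounded up to 112.

112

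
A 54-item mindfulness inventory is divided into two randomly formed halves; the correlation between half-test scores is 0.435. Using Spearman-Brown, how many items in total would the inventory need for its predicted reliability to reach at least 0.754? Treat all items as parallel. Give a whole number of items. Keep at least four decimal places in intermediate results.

Corrected full-test reliability: r_full = 2 × 0.435 / (1 + 0.435) ≈ 0.6063
Solve Spearman-Brown for n: n = 0.754(1 − 0.6063) / [0.6063(1 − 0.754)] = 1.9903
Required items = 1.9903 × 54 = 107.48, so 108 items.

108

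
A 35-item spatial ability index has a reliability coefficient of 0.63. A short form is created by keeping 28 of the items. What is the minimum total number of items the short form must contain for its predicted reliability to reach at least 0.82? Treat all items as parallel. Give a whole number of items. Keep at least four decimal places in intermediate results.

First, r for the 28-item form: n = 28/35 = 0.8000, so r_28 = 0.8000·0.63/(1 + (0.8000 − 1)·0.63) = 0.5767
Then solve for n' with r_old = 0.5767, r_target = 0.82: n' = 0.82(1 − 0.5767)/[0.5767(1 − 0.82)] = 3.3438
Items = 3.3438 × 28 ≈ 93.63 → 94

94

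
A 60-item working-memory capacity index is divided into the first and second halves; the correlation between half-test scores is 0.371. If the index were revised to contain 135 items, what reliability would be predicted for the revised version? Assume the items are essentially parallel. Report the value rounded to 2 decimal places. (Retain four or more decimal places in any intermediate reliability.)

Spearman-Brown correction (n = 2): r_full = 2·0.371/(1 + 0.371) = 0.5412
Then adjust to 135 items: n = 135/60 = 2.2500
r_new = n·r_full / (1 + (n − 1)·r_full) = 1.2177 / 1.6765 ≈ 0.7263

0.73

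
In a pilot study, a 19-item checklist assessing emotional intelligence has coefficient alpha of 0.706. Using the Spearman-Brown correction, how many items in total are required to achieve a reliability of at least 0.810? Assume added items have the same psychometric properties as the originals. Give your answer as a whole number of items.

Spearman-Brown solved for the length factor n:
n = r*(1 − r) / [ r (1 − r*) ]
n = 0.810 × (1 − 0.706) / [ 0.706 × (1 − 0.810) ]
n = 0.238140 / 0.134140 ≈ 1.7753
Items needed = n × 19 = 1.7753 × 19 ≈ 33.73 → round up to 34

34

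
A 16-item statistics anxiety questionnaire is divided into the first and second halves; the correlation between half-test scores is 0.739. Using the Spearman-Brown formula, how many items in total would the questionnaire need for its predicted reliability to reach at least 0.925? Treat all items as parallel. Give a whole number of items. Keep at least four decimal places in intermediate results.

35

Corrected full-test reliability: r_full = 2 × 0.739 / (1 + 0.739) ≈ 0.8499
Solve Spearman-Brown for n: n = 0.925(1 − 0.8499) / [0.8499(1 − 0.925)] = 2.1782
Required items = 2.1782 × 16 = 34.85, so 35 items.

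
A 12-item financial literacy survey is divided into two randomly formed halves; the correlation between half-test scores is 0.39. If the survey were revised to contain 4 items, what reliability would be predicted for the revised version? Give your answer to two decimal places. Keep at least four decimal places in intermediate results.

0.30

Spearman-Brown correction (n = 2): r_full = 2·0.39/(1 + 0.39) = 0.5612
Then adjust to 4 items: n = 4/12 = 0.3333
r_new = n·r_full / (1 + (n − 1)·r_full) = 0.1870 / 0.6258 ≈ 0.2988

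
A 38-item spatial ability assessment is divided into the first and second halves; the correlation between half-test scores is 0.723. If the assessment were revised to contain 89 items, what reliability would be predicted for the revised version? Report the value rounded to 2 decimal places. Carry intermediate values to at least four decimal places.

First correct the split-half correlation to full-test reliability: r_full = 2 × 0.723 / (1 + 0.723) ≈ 0.8392
Then adjust to 89 items: n = 89/38 = 2.3421
r_new = n·r_full / (1 + (n − 1)·r_full) = 1.9655 / 2.1263 ≈ 0.9244

0.92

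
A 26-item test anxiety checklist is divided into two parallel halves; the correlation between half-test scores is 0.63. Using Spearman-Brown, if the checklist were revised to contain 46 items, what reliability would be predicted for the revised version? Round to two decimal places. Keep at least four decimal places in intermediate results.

0.86

Full-test reliability from the split-half r: r_full = 2(0.63)/(1 + 0.63) = 0.7730
Length factor from 26 to 46 items: n = 46/26 = 1.7692
r_new = n·r_full / (1 + (n − 1)·r_full) = 1.3676 / 1.5946 ≈ 0.8576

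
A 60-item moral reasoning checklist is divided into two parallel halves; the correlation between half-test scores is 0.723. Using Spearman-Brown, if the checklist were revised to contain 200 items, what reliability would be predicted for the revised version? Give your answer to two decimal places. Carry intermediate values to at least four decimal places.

Full-test reliability from the split-half r: r_full = 2(0.723)/(1 + 0.723) = 0.8392
Then adjust to 200 items: n = 200/60 = 3.3333
r_new = n·r_full / (1 + (n − 1)·r_full) = 2.7973 / 2.9581 ≈ 0.9456

0.95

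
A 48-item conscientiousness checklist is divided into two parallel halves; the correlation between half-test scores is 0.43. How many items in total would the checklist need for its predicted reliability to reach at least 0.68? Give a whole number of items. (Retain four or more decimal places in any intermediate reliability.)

r_full = 2(0.43)/(1 + 0.43) = 0.6014
Solve Spearman-Brown for n: n = 0.68(1 − 0.6014) / [0.6014(1 − 0.68)] = 1.4084
Items = 1.4084 × 48 ≈ 67.60 → 68

68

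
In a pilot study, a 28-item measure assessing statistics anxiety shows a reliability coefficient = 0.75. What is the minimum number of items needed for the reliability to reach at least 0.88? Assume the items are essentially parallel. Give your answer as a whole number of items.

n = 0.88(1 − 0.75) / [0.75(1 − 0.88)]
  = 0.2200 / 0.0900 = 2.4444
2.4444 × 28 = 68.44 → 69 items

69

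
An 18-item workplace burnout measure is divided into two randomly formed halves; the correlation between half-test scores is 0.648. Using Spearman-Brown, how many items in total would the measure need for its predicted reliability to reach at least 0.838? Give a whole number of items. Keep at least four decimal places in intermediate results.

26

r_full = 2(0.648)/(1 + 0.648) = 0.7864
Solve Spearman-Brown for n: n = 0.838(1 − 0.7864) / [0.7864(1 − 0.838)] = 1.4050
Items = 1.4050 × 18 ≈ 25.29 → 26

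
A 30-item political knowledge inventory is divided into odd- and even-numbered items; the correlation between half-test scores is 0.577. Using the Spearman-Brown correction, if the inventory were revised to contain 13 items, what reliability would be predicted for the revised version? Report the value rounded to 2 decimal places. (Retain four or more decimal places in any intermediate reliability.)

0.54

Full-test reliability from the split-half r: r_full = 2(0.577)/(1 + 0.577) = 0.7318
Length factor from 30 to 13 items: n = 13/30 = 0.4333
r_new = n·r_full / (1 + (n − 1)·r_full) = 0.3171 / 0.5853 ≈ 0.5418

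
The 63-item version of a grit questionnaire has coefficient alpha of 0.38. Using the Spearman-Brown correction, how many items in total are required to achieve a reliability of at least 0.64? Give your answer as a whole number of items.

183

Spearman-Brown solved for the length factor n:
n = r_target (1 − r_old) / [ r_old (1 − r_target) ]
n = 0.64(1 − 0.38) / [0.38(1 − 0.64)]
n = 0.3968 / 0.1368 ≈ 2.9006
So the test needs 2.9006 × 63 ≈ 182.74 items; rounding up, 183.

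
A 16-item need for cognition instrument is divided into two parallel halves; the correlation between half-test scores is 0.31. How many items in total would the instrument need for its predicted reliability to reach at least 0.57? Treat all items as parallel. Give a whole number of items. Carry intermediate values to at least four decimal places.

r_full = 2(0.31)/(1 + 0.31) = 0.4733
n = r_tgt(1 − r_full) / [r_full(1 − r_tgt)] = 0.57 × 0.5267 / (0.4733 × 0.43) ≈ 1.4751
Items = 1.4751 × 16 ≈ 23.60 → 24

24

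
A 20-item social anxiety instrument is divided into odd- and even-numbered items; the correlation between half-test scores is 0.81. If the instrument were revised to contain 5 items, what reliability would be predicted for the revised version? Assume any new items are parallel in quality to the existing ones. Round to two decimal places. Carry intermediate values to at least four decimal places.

First correct the split-half correlation to full-test reliability: r_full = 2 × 0.81 / (1 + 0.81) ≈ 0.8950
Then adjust to 5 items: n = 5/20 = 0.2500
r_new = n·r_full / (1 + (n − 1)·r_full) = 0.2238 / 0.3287 ≈ 0.6809

0.68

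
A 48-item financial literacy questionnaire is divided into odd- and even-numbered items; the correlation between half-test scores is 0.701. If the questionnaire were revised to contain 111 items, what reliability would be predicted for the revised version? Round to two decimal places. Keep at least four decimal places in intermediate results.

Full-test reliability from the split-half r: r_full = 2(0.701)/(1 + 0.701) = 0.8242
Then adjust to 111 items: n = 111/48 = 2.3125
r_new = n·r_full / (1 + (n − 1)·r_full) = 1.9060 / 2.0818 ≈ 0.9156

0.92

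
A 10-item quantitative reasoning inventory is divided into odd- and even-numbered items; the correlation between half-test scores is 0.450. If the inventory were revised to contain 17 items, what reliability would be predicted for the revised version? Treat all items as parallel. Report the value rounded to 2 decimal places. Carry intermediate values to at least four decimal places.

Spearman-Brown correction (n = 2): r_full = 2·0.450/(1 + 0.450) = 0.6207
Then adjust to 17 items: n = 17/10 = 1.7000
r_new = n·r_full / (1 + (n − 1)·r_full) = 1.0552 / 1.4345 ≈ 0.7356

0.74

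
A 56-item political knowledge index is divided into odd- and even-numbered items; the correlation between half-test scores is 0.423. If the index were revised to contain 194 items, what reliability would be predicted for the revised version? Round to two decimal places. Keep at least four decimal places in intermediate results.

Full-test reliability from the split-half r: r_full = 2(0.423)/(1 + 0.423) = 0.5945
Then adjust to 194 items: n = 194/56 = 3.4643
r_new = n·r_full / (1 + (n − 1)·r_full) = 2.0595 / 2.4650 ≈ 0.8355

0.84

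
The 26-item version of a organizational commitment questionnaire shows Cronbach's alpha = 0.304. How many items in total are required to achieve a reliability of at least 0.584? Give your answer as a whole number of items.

84

Rearranging the Spearman-Brown formula for n,
n = r*(1 − r) / [ r (1 − r*) ]
n = 0.584(1 − 0.304) / [0.304(1 − 0.584)]
  = 0.406464 / 0.126464 = 3.2141
3.2141 × 26 = 83.57 → 84 items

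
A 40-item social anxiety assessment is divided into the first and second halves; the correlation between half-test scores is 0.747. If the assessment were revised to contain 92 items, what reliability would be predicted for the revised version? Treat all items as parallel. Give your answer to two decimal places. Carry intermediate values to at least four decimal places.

0.93

Full-test reliability from the split-half r: r_full = 2(0.747)/(1 + 0.747) = 0.8552
Length factor from 40 to 92 items: n = 92/40 = 2.3000
r_new = n·r_full / (1 + (n − 1)·r_full) = 1.9670 / 2.1118 ≈ 0.9314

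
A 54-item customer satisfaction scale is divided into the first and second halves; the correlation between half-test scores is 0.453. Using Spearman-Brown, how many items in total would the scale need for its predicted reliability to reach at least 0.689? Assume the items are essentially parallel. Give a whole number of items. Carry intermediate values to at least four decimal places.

73

r_full = 2(0.453)/(1 + 0.453) = 0.6235
Solve Spearman-Brown for n: n = 0.689(1 − 0.6235) / [0.6235(1 − 0.689)] = 1.3378
Items = 1.3378 × 54 ≈ 72.24 → 73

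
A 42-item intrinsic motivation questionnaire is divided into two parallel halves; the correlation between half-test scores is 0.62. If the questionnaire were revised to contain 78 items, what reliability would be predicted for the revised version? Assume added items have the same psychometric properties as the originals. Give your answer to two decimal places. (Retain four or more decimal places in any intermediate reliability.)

0.86

First correct the split-half correlation to full-test reliability: r_full = 2 × 0.62 / (1 + 0.62) ≈ 0.7654
Then adjust to 78 items: n = 78/42 = 1.8571
r_new = n·r_full / (1 + (n − 1)·r_full) = 1.4214 / 1.6560 ≈ 0.8583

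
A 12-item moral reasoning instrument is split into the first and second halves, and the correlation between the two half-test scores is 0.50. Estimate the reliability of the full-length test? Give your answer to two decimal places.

0.67

Each half is half the length of the full test, so the full test is n = 2 times a half.
r_full = 2(0.50) / (1 + 0.50)
r_full = 1.0000 / 1.5000 ≈ 0.6667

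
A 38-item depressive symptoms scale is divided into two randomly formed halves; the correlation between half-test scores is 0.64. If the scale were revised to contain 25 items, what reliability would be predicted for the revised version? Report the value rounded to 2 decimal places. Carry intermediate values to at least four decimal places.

Full-test reliability from the split-half r: r_full = 2(0.64)/(1 + 0.64) = 0.7805
Length factor from 38 to 25 items: n = 25/38 = 0.6579
r_new = n·r_full / (1 + (n − 1)·r_full) = 0.5135 / 0.7330 ≈ 0.7005

0.70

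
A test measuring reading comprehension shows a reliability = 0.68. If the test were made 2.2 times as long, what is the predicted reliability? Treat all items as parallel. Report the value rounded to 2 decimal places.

0.82

Spearman-Brown: r_new = n·r / (1 + (n − 1)·r)
r_new = 2.2·0.68 / [1 + (2.2 − 1)·0.68]
     = 1.4960 / 1.8160 = 0.8238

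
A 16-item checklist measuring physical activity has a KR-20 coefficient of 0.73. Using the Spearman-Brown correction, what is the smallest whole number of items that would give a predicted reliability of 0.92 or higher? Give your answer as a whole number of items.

Spearman-Brown solved for the length factor n:
n = r_target (1 − r_old) / [ r_old (1 − r_target) ]
n = 0.92 × (1 − 0.73) / [ 0.73 × (1 − 0.92) ]
  = 0.2484 / 0.0584 = 4.2534
So the test needs 4.2534 × 16 ≈ 68.05 items; rounding up, 69.

69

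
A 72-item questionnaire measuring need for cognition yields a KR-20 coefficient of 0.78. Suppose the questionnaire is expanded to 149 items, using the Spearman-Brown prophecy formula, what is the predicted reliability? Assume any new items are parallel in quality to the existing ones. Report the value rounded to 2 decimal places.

n = 149/72 = 2.0694
r_new = 2.0694·0.78 / [1 + (2.0694 − 1)·0.78]
r_new = 1.6141 / 1.8341 ≈ 0.8801

0.88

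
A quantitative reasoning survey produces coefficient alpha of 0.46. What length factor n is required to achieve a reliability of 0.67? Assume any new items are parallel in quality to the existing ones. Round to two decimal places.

n = 0.67(1 − 0.46) / [0.46(1 − 0.67)]
n = 0.3618 / 0.1518 ≈ 2.3834

2.38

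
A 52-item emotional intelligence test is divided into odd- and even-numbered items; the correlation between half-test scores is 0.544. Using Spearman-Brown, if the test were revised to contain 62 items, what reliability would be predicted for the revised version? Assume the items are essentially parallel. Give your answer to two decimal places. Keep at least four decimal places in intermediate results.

0.74

First correct the split-half correlation to full-test reliability: r_full = 2 × 0.544 / (1 + 0.544) ≈ 0.7047
Then adjust to 62 items: n = 62/52 = 1.1923
r_new = n·r_full / (1 + (n − 1)·r_full) = 0.8402 / 1.1355 ≈ 0.7399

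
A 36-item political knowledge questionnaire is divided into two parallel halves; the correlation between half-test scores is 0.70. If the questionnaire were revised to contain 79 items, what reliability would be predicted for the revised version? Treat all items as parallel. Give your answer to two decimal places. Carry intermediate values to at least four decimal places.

Spearman-Brown correction (n = 2): r_full = 2·0.70/(1 + 0.70) = 0.8235
Length factor from 36 to 79 items: n = 79/36 = 2.1944
r_new = n·r_full / (1 + (n − 1)·r_full) = 1.8071 / 1.9836 ≈ 0.9110

0.91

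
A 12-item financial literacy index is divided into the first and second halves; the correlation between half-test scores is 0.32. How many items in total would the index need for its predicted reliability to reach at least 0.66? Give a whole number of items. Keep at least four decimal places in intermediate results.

r_full = 2(0.32)/(1 + 0.32) = 0.4848
Solve Spearman-Brown for n: n = 0.66(1 − 0.4848) / [0.4848(1 − 0.66)] = 2.0629
Required items = 2.0629 × 12 = 24.75, so 25 items.

25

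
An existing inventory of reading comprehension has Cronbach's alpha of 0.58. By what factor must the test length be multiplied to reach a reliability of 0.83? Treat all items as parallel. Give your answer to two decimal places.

Spearman-Brown solved for the length factor n:
n = r*(1 − r) / [ r (1 − r*) ]
n = 0.83(1 − 0.58) / [0.58(1 − 0.83)]
n = 0.3486 / 0.0986 ≈ 3.5355

3.54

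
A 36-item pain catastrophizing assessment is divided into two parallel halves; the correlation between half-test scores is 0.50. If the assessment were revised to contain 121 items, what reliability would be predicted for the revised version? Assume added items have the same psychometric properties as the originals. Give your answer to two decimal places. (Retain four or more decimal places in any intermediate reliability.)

Spearman-Brown correction (n = 2): r_full = 2·0.50/(1 + 0.50) = 0.6667
Then adjust to 121 items: n = 121/36 = 3.3611
r_new = n·r_full / (1 + (n − 1)·r_full) = 2.2408 / 2.5741 ≈ 0.8705

0.87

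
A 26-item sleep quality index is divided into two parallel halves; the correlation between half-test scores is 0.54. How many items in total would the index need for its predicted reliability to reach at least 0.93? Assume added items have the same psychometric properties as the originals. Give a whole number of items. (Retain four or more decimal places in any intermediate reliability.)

r_full = 2(0.54)/(1 + 0.54) = 0.7013
Solve Spearman-Brown for n: n = 0.93(1 − 0.7013) / [0.7013(1 − 0.93)] = 5.6587
Items = 5.6587 × 26 ≈ 147.13 → 148

148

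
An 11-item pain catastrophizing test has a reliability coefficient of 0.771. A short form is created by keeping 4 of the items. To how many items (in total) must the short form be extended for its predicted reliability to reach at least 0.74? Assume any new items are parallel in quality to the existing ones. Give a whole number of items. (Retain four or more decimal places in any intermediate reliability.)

First, r for the 4-item form: n = 4/11 = 0.3636, so r_4 = 0.3636·0.771/(1 + (0.3636 − 1)·0.771) = 0.5504
Length factor from the short form to reach 0.74: n' = 0.74(1 − 0.5504) / [0.5504(1 − 0.74)] ≈ 2.3249
Items = 2.3249 × 4 ≈ 9.30 → 10

10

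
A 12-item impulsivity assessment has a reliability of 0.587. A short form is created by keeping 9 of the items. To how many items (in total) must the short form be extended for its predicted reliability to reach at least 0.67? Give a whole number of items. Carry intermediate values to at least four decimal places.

First, r for the 9-item form: n = 9/12 = 0.7500, so r_9 = 0.7500·0.587/(1 + (0.7500 − 1)·0.587) = 0.5160
Length factor from the short form to reach 0.67: n' = 0.67(1 − 0.5160) / [0.5160(1 − 0.67)] ≈ 1.9044
Total items = 1.9044 × 9 = 17.14, rounded up to 18.

18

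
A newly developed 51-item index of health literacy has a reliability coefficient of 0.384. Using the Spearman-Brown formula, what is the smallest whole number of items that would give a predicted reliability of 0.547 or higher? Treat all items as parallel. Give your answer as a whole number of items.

n = 0.547(1 − 0.384) / [0.384(1 − 0.547)]
n = 0.336952 / 0.173952 ≈ 1.9370
Items needed = n × 51 = 1.9370 × 51 ≈ 98.79 → round up to 99

99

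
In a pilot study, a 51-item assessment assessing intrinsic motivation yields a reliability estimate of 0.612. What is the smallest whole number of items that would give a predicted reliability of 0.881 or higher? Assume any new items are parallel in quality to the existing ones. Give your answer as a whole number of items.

n = 0.881(1 − 0.612) / [0.612(1 − 0.881)]
  = 0.341828 / 0.072828 = 4.6936
So the test needs 4.6936 × 51 ≈ 239.37 items; rounding up, 240.

240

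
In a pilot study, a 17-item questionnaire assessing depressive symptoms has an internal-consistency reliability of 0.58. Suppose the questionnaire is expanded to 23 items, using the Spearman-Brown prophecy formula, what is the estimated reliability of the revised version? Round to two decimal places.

0.65

Length ratio n = 23/17 = 1.3529
r_new = 1.3529·0.58 / [1 + (1.3529 − 1)·0.58]
     = 0.7847 / 1.2047 = 0.6514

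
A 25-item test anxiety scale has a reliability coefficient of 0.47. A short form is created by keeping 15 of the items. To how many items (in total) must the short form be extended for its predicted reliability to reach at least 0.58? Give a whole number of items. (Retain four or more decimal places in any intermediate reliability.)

Short-form reliability: n = 15/25 = 0.6000; r_15 = n·r/(1+(n−1)r) ≈ 0.3473
Length factor from the short form to reach 0.58: n' = 0.58(1 − 0.3473) / [0.3473(1 − 0.58)] ≈ 2.5953
Total items = 2.5953 × 15 = 38.93, rounded up to 39.

39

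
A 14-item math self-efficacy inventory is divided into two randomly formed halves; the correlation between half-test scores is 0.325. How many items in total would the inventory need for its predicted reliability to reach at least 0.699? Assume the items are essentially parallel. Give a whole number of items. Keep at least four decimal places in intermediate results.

34

Corrected full-test reliability: r_full = 2 × 0.325 / (1 + 0.325) ≈ 0.4906
n = r_tgt(1 − r_full) / [r_full(1 − r_tgt)] = 0.699 × 0.5094 / (0.4906 × 0.301) ≈ 2.4112
Items = 2.4112 × 14 ≈ 33.76 → 34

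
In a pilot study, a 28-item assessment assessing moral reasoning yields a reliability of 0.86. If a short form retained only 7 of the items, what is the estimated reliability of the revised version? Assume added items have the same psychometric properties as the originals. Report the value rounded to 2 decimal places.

The new length is 7/28 = 0.25 times the old.
r_new = 0.25·0.86 / [1 + (0.25 − 1)·0.86]
r_new = 0.2150 / 0.3550 ≈ 0.6056

0.61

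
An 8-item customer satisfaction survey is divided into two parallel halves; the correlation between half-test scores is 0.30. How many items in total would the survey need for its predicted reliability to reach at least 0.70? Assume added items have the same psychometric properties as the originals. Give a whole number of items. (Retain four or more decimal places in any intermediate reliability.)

22

r_full = 2(0.30)/(1 + 0.30) = 0.4615
n = r_tgt(1 − r_full) / [r_full(1 − r_tgt)] = 0.70 × 0.5385 / (0.4615 × 0.30) ≈ 2.7226
Items = 2.7226 × 8 ≈ 21.78 → 22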